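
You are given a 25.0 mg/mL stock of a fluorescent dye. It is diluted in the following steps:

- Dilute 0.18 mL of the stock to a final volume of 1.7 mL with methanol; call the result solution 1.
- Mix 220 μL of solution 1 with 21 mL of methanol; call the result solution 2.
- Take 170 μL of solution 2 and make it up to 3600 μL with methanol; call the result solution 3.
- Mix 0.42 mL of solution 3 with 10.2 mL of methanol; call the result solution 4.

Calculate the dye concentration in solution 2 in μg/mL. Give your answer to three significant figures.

Step 1: 0.18 mL brought to 1.7 mL → factor 1.7/0.18 = 9.4444
Step 2: 220 μL + 21 mL = 21220 μL total → factor 21220/220 = 96.455
Dilution factor through solution 2 = 9.4444 × 96.455 = 910.96
[solution 2] = 25.0 mg/mL / 910.96 = 0.02744 mg/mL = 27.4 μg/mL

27.4 μg/mL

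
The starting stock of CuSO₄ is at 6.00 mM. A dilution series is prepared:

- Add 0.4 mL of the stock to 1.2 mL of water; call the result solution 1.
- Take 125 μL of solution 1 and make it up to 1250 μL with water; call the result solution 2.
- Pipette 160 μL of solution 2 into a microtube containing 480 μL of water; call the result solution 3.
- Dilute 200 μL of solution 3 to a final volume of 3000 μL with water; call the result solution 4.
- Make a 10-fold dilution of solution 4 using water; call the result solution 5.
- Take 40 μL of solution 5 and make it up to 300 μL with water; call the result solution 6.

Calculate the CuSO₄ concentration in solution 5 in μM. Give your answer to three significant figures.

Step 1: 0.4 mL + 1.2 mL = 1.6 mL total → factor 1.6/0.4 = 4
Step 2: 125 μL brought to 1250 μL → factor 1250/125 = 10
Step 3: 160 μL + 480 μL = 640 μL total → factor 640/160 = 4
Step 4: 200 μL brought to 3000 μL → factor 3000/200 = 15
Step 5: 10-fold → factor 10
Dilution factor through solution 5 = 4 × 10 × 4 × 15 × 10 = 24000
[solution 5] = 6.00 mM / 24000 = 0.0002500 mM = 0.250 μM

0.250 μM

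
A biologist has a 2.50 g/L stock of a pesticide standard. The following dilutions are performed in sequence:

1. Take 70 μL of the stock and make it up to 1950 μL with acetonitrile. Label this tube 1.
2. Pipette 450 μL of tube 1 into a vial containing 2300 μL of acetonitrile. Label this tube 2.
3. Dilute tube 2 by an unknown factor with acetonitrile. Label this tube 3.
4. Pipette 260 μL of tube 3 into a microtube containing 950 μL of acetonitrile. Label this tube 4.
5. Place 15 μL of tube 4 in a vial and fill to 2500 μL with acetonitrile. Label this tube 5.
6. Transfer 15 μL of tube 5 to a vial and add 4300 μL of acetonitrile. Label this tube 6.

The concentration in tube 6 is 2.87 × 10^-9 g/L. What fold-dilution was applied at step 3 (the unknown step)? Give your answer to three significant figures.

22.9-fold

Step 1: 70 μL brought to 1950 μL → factor 1950/70 = 27.857
Step 2: 450 μL + 2300 μL = 2750 μL total → factor 2750/450 = 6.1111
Step 3: unknown factor x
Step 4: 260 μL + 950 μL = 1210 μL total → factor 1210/260 = 4.6538
Step 5: 15 μL brought to 2500 μL → factor 2500/15 = 166.67
Step 6: 15 μL + 4300 μL = 4315 μL total → factor 4315/15 = 287.67
Product of known-step factors = 3.7985 × 10^7
Overall factor = 2.50 g/L / (2.87 × 10^-9 g/L) = 8.7108 × 10^8
x = 8.7108 × 10^8 / 3.7985 × 10^7 = 22.9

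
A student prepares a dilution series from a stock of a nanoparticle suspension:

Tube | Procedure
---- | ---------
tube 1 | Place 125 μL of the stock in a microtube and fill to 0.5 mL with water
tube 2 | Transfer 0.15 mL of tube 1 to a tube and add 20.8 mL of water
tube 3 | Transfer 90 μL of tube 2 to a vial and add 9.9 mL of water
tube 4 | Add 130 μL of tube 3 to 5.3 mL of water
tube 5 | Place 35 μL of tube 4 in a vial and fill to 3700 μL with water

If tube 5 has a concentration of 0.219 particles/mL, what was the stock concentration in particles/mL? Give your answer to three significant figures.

Step 1: 125 μL brought to 0.5 mL → factor 500/125 = 4
Step 2: 0.15 mL + 20.8 mL = 20.95 mL total → factor 20.95/0.15 = 139.67
Step 3: 90 μL + 9.9 mL = 9990 μL total → factor 9990/90 = 111
Step 4: 130 μL + 5.3 mL = 5430 μL total → factor 5430/130 = 41.769
Step 5: 35 μL brought to 3700 μL → factor 3700/35 = 105.71
Overall dilution factor = 4 × 139.67 × 111 × 41.769 × 105.71 = 2.7382 × 10^8
Stock = 0.219 particles/mL × 2.7382 × 10^8 = 6.00 × 10^7 particles/mL

6.00 × 10^7 particles/mL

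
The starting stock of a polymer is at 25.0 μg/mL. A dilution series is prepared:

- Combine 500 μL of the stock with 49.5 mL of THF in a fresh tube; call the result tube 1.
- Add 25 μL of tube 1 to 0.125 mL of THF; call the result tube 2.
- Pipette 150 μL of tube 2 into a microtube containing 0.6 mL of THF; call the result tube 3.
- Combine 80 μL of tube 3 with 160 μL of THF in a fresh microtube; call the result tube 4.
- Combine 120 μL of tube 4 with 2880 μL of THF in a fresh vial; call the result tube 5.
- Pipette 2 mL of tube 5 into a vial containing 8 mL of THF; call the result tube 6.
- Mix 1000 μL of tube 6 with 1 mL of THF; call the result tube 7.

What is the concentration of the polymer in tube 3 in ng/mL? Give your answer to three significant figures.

Step 1: 500 μL + 49.5 mL = 50000 μL total → factor 50000/500 = 100
Step 2: 25 μL + 0.125 mL = 150 μL total → factor 150/25 = 6
Step 3: 150 μL + 0.6 mL = 750 μL total → factor 750/150 = 5
Dilution factor through tube 3 = 100 × 6 × 5 = 3000
[tube 3] = 25.0 μg/mL / 3000 = 0.008333 μg/mL = 8.33 ng/mL

8.33 ng/mL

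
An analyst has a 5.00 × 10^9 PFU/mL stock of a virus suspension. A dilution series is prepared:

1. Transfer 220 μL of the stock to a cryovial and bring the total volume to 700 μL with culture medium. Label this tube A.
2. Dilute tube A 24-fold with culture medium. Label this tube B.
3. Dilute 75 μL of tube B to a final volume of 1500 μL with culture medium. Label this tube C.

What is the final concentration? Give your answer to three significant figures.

3.27 × 10^6 PFU/mL

Step 1: 220 μL brought to 700 μL → factor 700/220 = 3.1818
Step 2: 24-fold → factor 24
Step 3: 75 μL brought to 1500 μL → factor 1500/75 = 20
Overall dilution factor = 3.1818 × 24 × 20 = 1527.3
Final = 5.00 × 10^9 PFU/mL / 1527.3 = 3.27 × 10^6 PFU/mL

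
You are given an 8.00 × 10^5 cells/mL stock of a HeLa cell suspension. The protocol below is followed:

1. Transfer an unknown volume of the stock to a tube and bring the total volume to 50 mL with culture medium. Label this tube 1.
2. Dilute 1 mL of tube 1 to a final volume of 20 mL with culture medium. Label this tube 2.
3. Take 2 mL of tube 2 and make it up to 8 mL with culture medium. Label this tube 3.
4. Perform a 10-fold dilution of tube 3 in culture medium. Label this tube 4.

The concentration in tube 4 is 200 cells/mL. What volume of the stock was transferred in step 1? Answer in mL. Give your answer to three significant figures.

10.0 mL

Step 1: v brought to 50 mL → factor = 50 mL/v
Step 2: 1 mL brought to 20 mL → factor 20/1 = 20
Step 3: 2 mL brought to 8 mL → factor 8/2 = 4
Step 4: 10-fold → factor 10
Product of known-step factors = 800
Overall factor = 8.00 × 10^5 cells/mL / (200 cells/mL) = 4000
Step-1 factor = 4000 / 800 = 5
v = 50 mL / 5 = 10.0 mL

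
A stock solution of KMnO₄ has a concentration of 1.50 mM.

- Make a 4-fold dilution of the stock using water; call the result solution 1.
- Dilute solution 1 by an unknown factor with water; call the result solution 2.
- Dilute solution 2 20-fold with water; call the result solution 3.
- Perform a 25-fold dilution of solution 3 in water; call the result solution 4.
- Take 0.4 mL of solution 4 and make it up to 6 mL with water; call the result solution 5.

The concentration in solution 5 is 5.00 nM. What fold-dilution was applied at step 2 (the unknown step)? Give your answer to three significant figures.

10.0-fold

Step 1: 4-fold → factor 4
Step 2: unknown factor x
Step 3: 20-fold → factor 20
Step 4: 25-fold → factor 25
Step 5: 0.4 mL brought to 6 mL → factor 6/0.4 = 15
Product of known-step factors = 30000
Overall factor = 1.50 mM / (5.00 nM) = 3 × 10^5
x = 3 × 10^5 / 30000 = 10.0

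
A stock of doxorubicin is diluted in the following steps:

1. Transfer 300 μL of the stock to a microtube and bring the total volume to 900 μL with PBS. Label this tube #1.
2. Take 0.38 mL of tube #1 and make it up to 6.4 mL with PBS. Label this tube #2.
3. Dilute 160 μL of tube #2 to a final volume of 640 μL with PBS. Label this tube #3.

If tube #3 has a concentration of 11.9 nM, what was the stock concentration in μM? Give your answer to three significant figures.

2.41 μM

Step 1: 300 μL brought to 900 μL → factor 900/300 = 3
Step 2: 0.38 mL brought to 6.4 mL → factor 6.4/0.38 = 16.842
Step 3: 160 μL brought to 640 μL → factor 640/160 = 4
Overall dilution factor = 3 × 16.842 × 4 = 202.11
Stock = 11.9 nM × 202.11 = 2405 nM = 2.41 μM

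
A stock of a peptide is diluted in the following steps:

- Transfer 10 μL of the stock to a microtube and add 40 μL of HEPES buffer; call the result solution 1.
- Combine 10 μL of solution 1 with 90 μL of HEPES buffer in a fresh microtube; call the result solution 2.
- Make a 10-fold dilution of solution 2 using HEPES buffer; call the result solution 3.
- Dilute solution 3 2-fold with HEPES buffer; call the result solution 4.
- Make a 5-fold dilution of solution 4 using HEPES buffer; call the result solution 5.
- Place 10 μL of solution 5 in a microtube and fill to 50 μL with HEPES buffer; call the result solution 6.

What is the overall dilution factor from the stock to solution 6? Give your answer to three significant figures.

Step 1: 10 μL + 40 μL = 50 μL total → factor 50/10 = 5
Step 2: 10 μL + 90 μL = 100 μL total → factor 100/10 = 10
Step 3: 10-fold → factor 10
Step 4: 2-fold → factor 2
Step 5: 5-fold → factor 5
Step 6: 10 μL brought to 50 μL → factor 50/10 = 5
Overall dilution factor = 5 × 10 × 10 × 2 × 5 × 5 = 25000

2.50 × 10^4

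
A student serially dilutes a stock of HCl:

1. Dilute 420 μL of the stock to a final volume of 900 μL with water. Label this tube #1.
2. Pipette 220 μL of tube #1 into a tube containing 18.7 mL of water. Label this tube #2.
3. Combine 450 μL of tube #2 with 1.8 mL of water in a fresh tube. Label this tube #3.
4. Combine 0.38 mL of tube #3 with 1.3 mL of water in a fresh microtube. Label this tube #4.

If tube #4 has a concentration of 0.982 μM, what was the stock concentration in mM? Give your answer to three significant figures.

Step 1: 420 μL brought to 900 μL → factor 900/420 = 2.1429
Step 2: 220 μL + 18.7 mL = 18920 μL total → factor 18920/220 = 86
Step 3: 450 μL + 1.8 mL = 2250 μL total → factor 2250/450 = 5
Step 4: 0.38 mL + 1.3 mL = 1.68 mL total → factor 1.68/0.38 = 4.4211
Overall dilution factor = 2.1429 × 86 × 5 × 4.4211 = 4073.7
Stock = 0.982 μM × 4073.7 = 4000 μM = 4.00 mM

4.00 mM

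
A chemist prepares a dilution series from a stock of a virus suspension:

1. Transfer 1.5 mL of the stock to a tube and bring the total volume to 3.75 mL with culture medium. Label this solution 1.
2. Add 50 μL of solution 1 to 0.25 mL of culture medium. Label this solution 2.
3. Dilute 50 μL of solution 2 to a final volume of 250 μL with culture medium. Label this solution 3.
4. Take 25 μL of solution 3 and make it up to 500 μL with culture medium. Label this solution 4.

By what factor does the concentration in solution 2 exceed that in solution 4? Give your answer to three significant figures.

100

Step 1: 1.5 mL brought to 3.75 mL → factor 3.75/1.5 = 2.5
Step 2: 50 μL + 0.25 mL = 300 μL total → factor 300/50 = 6
Step 3: 50 μL brought to 250 μL → factor 250/50 = 5
Step 4: 25 μL brought to 500 μL → factor 500/25 = 20
Dilution factor to solution 2 = 15; to solution 4 = 1500
[solution 2]/[solution 4] = (factor to solution 4)/(factor to solution 2) = 1500/15 = 100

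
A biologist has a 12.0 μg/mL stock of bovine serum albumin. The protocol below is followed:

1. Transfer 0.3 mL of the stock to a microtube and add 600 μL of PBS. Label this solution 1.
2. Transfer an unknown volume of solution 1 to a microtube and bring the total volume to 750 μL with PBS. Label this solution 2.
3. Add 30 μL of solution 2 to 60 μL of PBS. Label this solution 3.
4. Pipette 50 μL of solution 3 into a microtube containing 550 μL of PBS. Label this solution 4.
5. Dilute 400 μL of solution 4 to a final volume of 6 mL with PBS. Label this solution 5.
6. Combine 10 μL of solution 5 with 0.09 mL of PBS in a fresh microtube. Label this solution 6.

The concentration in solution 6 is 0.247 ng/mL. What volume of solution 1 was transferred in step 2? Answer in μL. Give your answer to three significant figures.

250 μL

Step 1: 0.3 mL + 600 μL = 0.9 mL total → factor 0.9/0.3 = 3
Step 2: v brought to 750 μL → factor = 750 μL/v
Step 3: 30 μL + 60 μL = 90 μL total → factor 90/30 = 3
Step 4: 50 μL + 550 μL = 600 μL total → factor 600/50 = 12
Step 5: 400 μL brought to 6 mL → factor 6000/400 = 15
Step 6: 10 μL + 0.09 mL = 100 μL total → factor 100/10 = 10
Product of known-step factors = 16200
Overall factor = 12.0 μg/mL / (0.247 ng/mL) = 48583
Step-2 factor = 48583 / 16200 = 2.999
v = 750 μL / 2.999 = 250 μL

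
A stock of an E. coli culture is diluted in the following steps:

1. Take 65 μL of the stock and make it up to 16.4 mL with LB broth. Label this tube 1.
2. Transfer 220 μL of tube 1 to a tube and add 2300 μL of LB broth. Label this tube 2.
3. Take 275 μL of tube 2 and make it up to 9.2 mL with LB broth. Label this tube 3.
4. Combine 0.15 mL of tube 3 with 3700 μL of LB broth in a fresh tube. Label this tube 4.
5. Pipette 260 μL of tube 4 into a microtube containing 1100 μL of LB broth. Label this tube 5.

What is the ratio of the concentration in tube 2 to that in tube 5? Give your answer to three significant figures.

Step 1: 65 μL brought to 16.4 mL → factor 16400/65 = 252.31
Step 2: 220 μL + 2300 μL = 2520 μL total → factor 2520/220 = 11.455
Step 3: 275 μL brought to 9.2 mL → factor 9200/275 = 33.455
Step 4: 0.15 mL + 3700 μL = 3.85 mL total → factor 3.85/0.15 = 25.667
Step 5: 260 μL + 1100 μL = 1360 μL total → factor 1360/260 = 5.2308
Dilution factor to tube 2 = 2890.1; to tube 5 = 1.2981 × 10^7
[tube 2]/[tube 5] = (factor to tube 5)/(factor to tube 2) = 1.2981 × 10^7/2890.1 = 4.49 × 10^3

4.49 × 10^3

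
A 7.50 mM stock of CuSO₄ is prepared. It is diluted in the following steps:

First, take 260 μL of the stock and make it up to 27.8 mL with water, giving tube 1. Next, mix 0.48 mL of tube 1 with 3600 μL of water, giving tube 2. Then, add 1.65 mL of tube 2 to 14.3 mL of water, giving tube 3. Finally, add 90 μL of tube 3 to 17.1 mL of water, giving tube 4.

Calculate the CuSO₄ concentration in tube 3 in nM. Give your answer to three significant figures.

854 nM

Step 1: 260 μL brought to 27.8 mL → factor 27800/260 = 106.92
Step 2: 0.48 mL + 3600 μL = 4.08 mL total → factor 4.08/0.48 = 8.5
Step 3: 1.65 mL + 14.3 mL = 15.95 mL total → factor 15.95/1.65 = 9.6667
Dilution factor through tube 3 = 106.92 × 8.5 × 9.6667 = 8785.5
[tube 3] = 7.50 mM / 8785.5 = 0.0008537 mM = 854 nM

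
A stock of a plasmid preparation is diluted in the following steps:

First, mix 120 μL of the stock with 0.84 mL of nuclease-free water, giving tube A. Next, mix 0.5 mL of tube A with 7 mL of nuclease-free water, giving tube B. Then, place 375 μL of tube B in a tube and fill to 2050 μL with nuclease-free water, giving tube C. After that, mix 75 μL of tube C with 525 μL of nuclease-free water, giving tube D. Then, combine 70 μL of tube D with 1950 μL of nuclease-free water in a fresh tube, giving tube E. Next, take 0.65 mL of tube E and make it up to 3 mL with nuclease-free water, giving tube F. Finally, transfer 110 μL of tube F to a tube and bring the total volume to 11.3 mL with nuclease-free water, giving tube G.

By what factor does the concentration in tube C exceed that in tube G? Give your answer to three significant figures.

1.09 × 10^5

Step 1: 120 μL + 0.84 mL = 960 μL total → factor 960/120 = 8
Step 2: 0.5 mL + 7 mL = 7.5 mL total → factor 7.5/0.5 = 15
Step 3: 375 μL brought to 2050 μL → factor 2050/375 = 5.4667
Step 4: 75 μL + 525 μL = 600 μL total → factor 600/75 = 8
Step 5: 70 μL + 1950 μL = 2020 μL total → factor 2020/70 = 28.857
Step 6: 0.65 mL brought to 3 mL → factor 3/0.65 = 4.6154
Step 7: 110 μL brought to 11.3 mL → factor 11300/110 = 102.73
Dilution factor to tube C = 656; to tube G = 7.1803 × 10^7
[tube C]/[tube G] = (factor to tube G)/(factor to tube C) = 7.1803 × 10^7/656 = 1.09 × 10^5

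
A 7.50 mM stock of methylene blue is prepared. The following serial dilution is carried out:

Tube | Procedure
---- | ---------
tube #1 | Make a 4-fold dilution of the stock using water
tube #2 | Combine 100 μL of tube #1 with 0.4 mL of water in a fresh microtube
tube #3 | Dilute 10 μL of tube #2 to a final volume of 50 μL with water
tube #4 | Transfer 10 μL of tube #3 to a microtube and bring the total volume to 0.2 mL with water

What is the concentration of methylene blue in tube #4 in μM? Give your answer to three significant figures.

3.75 μM

Step 1: 4-fold → factor 4
Step 2: 100 μL + 0.4 mL = 500 μL total → factor 500/100 = 5
Step 3: 10 μL brought to 50 μL → factor 50/10 = 5
Step 4: 10 μL brought to 0.2 mL → factor 200/10 = 20
Overall dilution factor = 4 × 5 × 5 × 20 = 2000
Final = 7.50 mM / 2000 = 0.003750 mM = 3.75 μM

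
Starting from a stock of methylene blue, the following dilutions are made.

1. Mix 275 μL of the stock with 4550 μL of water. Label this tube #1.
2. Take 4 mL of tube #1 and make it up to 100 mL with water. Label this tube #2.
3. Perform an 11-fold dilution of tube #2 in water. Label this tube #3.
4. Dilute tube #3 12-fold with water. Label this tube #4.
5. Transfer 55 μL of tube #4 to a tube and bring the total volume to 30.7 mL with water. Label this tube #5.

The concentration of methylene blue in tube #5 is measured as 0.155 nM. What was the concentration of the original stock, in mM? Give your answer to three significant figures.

Step 1: 275 μL + 4550 μL = 4825 μL total → factor 4825/275 = 17.545
Step 2: 4 mL brought to 100 mL → factor 100/4 = 25
Step 3: 11-fold → factor 11
Step 4: 12-fold → factor 12
Step 5: 55 μL brought to 30.7 mL → factor 30700/55 = 558.18
Overall dilution factor = 17.545 × 25 × 11 × 12 × 558.18 = 3.2319 × 10^7
Stock = 0.155 nM × 3.2319 × 10^7 = 5.009 × 10^6 nM = 5.01 mM

5.01 mM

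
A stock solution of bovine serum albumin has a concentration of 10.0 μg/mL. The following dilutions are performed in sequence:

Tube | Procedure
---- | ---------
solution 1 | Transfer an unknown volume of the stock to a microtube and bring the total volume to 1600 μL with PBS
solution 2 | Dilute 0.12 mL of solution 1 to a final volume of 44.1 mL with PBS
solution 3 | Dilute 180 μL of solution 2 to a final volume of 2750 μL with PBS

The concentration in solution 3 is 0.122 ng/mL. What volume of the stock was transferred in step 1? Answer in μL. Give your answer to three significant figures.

110 μL

Step 1: v brought to 1600 μL → factor = 1600 μL/v
Step 2: 0.12 mL brought to 44.1 mL → factor 44.1/0.12 = 367.5
Step 3: 180 μL brought to 2750 μL → factor 2750/180 = 15.278
Product of known-step factors = 5614.6
Overall factor = 10.0 μg/mL / (0.122 ng/mL) = 81967
Step-1 factor = 81967 / 5614.6 = 14.599
v = 1600 μL / 14.599 = 110 μL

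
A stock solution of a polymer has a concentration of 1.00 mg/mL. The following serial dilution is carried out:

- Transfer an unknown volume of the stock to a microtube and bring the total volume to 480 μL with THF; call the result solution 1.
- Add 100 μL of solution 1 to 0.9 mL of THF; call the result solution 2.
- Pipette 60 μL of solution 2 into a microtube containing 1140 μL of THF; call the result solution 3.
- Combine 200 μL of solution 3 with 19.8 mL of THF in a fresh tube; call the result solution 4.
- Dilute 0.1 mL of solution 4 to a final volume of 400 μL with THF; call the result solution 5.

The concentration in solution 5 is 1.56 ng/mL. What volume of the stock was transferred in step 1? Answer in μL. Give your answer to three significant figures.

59.9 μL

Step 1: v brought to 480 μL → factor = 480 μL/v
Step 2: 100 μL + 0.9 mL = 1000 μL total → factor 1000/100 = 10
Step 3: 60 μL + 1140 μL = 1200 μL total → factor 1200/60 = 20
Step 4: 200 μL + 19.8 mL = 20000 μL total → factor 20000/200 = 100
Step 5: 0.1 mL brought to 400 μL → factor 0.4/0.1 = 4
Product of known-step factors = 80000
Overall factor = 1.00 mg/mL / (1.56 ng/mL) = 6.4103 × 10^5
Step-1 factor = 6.4103 × 10^5 / 80000 = 8.0128
v = 480 μL / 8.0128 = 59.9 μL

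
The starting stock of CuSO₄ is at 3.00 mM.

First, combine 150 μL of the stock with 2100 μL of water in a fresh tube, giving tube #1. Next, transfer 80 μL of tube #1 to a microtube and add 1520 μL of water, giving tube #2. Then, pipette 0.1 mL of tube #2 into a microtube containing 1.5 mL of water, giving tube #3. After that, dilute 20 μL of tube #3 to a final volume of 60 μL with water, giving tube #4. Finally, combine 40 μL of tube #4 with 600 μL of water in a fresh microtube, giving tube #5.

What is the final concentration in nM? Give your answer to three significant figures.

13.0 nM

Step 1: 150 μL + 2100 μL = 2250 μL total → factor 2250/150 = 15
Step 2: 80 μL + 1520 μL = 1600 μL total → factor 1600/80 = 20
Step 3: 0.1 mL + 1.5 mL = 1.6 mL total → factor 1.6/0.1 = 16
Step 4: 20 μL brought to 60 μL → factor 60/20 = 3
Step 5: 40 μL + 600 μL = 640 μL total → factor 640/40 = 16
Overall dilution factor = 15 × 20 × 16 × 3 × 16 = 2.304 × 10^5
Final = 3.00 mM / 2.304 × 10^5 = 1.302 × 10^-5 mM = 13.0 nM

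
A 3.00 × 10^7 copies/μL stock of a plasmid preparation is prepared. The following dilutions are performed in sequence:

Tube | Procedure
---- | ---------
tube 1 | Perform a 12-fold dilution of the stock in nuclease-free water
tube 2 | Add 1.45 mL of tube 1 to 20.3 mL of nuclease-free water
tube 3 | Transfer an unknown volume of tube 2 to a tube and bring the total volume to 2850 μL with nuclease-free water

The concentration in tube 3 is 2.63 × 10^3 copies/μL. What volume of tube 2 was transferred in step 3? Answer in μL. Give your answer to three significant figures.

45.0 μL

Step 1: 12-fold → factor 12
Step 2: 1.45 mL + 20.3 mL = 21.75 mL total → factor 21.75/1.45 = 15
Step 3: v brought to 2850 μL → factor = 2850 μL/v
Product of known-step factors = 180
Overall factor = 3.00 × 10^7 copies/μL / (2.63 × 10^3 copies/μL) = 11407
Step-3 factor = 11407 / 180 = 63.371
v = 2850 μL / 63.371 = 45.0 μL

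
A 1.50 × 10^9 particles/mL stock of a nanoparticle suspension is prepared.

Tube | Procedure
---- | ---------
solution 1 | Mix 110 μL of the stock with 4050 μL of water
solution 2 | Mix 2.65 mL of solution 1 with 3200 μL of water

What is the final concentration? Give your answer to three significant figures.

1.80 × 10^7 particles/mL

Step 1: 110 μL + 4050 μL = 4160 μL total → factor 4160/110 = 37.818
Step 2: 2.65 mL + 3200 μL = 5.85 mL total → factor 5.85/2.65 = 2.2075
Overall dilution factor = 37.818 × 2.2075 = 83.485
Final = 1.50 × 10^9 particles/mL / 83.485 = 1.80 × 10^7 particles/mL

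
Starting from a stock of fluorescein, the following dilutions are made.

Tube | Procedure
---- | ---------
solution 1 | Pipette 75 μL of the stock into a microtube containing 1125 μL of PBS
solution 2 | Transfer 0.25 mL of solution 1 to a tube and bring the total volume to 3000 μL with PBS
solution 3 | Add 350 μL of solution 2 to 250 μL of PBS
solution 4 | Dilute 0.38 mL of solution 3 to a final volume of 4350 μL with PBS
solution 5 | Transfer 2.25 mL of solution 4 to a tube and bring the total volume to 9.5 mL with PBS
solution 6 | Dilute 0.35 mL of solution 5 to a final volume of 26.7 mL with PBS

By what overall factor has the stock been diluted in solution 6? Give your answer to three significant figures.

Step 1: 75 μL + 1125 μL = 1200 μL total → factor 1200/75 = 16
Step 2: 0.25 mL brought to 3000 μL → factor 3/0.25 = 12
Step 3: 350 μL + 250 μL = 600 μL total → factor 600/350 = 1.7143
Step 4: 0.38 mL brought to 4350 μL → factor 4.35/0.38 = 11.447
Step 5: 2.25 mL brought to 9.5 mL → factor 9.5/2.25 = 4.2222
Step 6: 0.35 mL brought to 26.7 mL → factor 26.7/0.35 = 76.286
Overall dilution factor = 16 × 12 × 1.7143 × 11.447 × 4.2222 × 76.286 = 1.2136 × 10^6

1.21 × 10^6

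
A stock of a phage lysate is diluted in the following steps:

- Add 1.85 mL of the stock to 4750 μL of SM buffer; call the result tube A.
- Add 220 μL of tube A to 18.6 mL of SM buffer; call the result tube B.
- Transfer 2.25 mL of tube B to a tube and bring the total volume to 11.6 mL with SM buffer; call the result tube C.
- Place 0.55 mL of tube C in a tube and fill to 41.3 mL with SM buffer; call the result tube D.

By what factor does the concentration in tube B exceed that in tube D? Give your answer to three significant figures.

387

Step 1: 1.85 mL + 4750 μL = 6.6 mL total → factor 6.6/1.85 = 3.5676
Step 2: 220 μL + 18.6 mL = 18820 μL total → factor 18820/220 = 85.545
Step 3: 2.25 mL brought to 11.6 mL → factor 11.6/2.25 = 5.1556
Step 4: 0.55 mL brought to 41.3 mL → factor 41.3/0.55 = 75.091
Dilution factor to tube B = 305.19; to tube D = 1.1815 × 10^5
[tube B]/[tube D] = (factor to tube D)/(factor to tube B) = 1.1815 × 10^5/305.19 = 387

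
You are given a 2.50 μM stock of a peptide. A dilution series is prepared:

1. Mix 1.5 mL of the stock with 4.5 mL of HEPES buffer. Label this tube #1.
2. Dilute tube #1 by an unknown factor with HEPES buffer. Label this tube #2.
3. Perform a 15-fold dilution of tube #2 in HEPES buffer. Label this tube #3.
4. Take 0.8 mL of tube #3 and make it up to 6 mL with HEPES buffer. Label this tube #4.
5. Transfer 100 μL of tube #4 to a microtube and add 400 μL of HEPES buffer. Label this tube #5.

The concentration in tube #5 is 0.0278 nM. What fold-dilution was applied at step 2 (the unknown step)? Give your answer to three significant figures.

Step 1: 1.5 mL + 4.5 mL = 6 mL total → factor 6/1.5 = 4
Step 2: unknown factor x
Step 3: 15-fold → factor 15
Step 4: 0.8 mL brought to 6 mL → factor 6/0.8 = 7.5
Step 5: 100 μL + 400 μL = 500 μL total → factor 500/100 = 5
Product of known-step factors = 2250
Overall factor = 2.50 μM / (0.0278 nM) = 89928
x = 89928 / 2250 = 40.0

40.0-fold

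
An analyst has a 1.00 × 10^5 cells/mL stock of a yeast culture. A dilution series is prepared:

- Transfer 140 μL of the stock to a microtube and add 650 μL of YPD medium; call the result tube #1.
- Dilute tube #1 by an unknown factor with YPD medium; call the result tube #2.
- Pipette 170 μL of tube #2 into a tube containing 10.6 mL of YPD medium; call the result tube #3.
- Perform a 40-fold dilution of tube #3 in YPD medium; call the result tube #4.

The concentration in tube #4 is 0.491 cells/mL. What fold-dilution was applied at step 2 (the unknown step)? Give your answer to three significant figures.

14.2-fold

Step 1: 140 μL + 650 μL = 790 μL total → factor 790/140 = 5.6429
Step 2: unknown factor x
Step 3: 170 μL + 10.6 mL = 10770 μL total → factor 10770/170 = 63.353
Step 4: 40-fold → factor 40
Product of known-step factors = 14300
Overall factor = 1.00 × 10^5 cells/mL / (0.491 cells/mL) = 2.0367 × 10^5
x = 2.0367 × 10^5 / 14300 = 14.2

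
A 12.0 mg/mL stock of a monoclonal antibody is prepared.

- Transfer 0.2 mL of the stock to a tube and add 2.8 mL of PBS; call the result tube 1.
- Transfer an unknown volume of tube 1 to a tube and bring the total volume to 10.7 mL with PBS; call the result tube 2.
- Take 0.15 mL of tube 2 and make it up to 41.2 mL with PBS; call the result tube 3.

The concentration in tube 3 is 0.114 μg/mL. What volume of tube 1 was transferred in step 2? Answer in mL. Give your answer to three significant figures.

Step 1: 0.2 mL + 2.8 mL = 3 mL total → factor 3/0.2 = 15
Step 2: v brought to 10.7 mL → factor = 10.7 mL/v
Step 3: 0.15 mL brought to 41.2 mL → factor 41.2/0.15 = 274.67
Product of known-step factors = 4120
Overall factor = 12.0 mg/mL / (0.114 μg/mL) = 1.0526 × 10^5
Step-2 factor = 1.0526 × 10^5 / 4120 = 25.549
v = 10.7 mL / 25.549 = 0.419 mL

0.419 mL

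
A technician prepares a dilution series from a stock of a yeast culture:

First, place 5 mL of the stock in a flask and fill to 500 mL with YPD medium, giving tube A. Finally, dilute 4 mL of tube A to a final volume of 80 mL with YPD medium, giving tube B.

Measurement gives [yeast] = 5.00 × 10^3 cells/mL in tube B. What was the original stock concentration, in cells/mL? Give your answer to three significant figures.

Step 1: 5 mL brought to 500 mL → factor 500/5 = 100
Step 2: 4 mL brought to 80 mL → factor 80/4 = 20
Overall dilution factor = 100 × 20 = 2000
Stock = 5.00 × 10^3 cells/mL × 2000 = 1.00 × 10^7 cells/mL

1.00 × 10^7 cells/mL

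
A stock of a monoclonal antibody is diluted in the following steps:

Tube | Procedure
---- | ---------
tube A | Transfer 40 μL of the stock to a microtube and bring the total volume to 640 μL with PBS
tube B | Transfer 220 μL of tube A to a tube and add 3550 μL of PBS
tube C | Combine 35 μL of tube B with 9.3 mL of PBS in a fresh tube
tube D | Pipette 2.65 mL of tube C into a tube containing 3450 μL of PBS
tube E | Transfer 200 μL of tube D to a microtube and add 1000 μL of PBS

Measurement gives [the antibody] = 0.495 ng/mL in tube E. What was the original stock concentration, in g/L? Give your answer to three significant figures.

Step 1: 40 μL brought to 640 μL → factor 640/40 = 16
Step 2: 220 μL + 3550 μL = 3770 μL total → factor 3770/220 = 17.136
Step 3: 35 μL + 9.3 mL = 9335 μL total → factor 9335/35 = 266.71
Step 4: 2.65 mL + 3450 μL = 6.1 mL total → factor 6.1/2.65 = 2.3019
Step 5: 200 μL + 1000 μL = 1200 μL total → factor 1200/200 = 6
Overall dilution factor = 16 × 17.136 × 266.71 × 2.3019 × 6 = 1.01 × 10^6
Stock = 0.495 ng/mL × 1.01 × 10^6 = 4.999 × 10^5 ng/mL = 0.500 g/L

0.500 g/L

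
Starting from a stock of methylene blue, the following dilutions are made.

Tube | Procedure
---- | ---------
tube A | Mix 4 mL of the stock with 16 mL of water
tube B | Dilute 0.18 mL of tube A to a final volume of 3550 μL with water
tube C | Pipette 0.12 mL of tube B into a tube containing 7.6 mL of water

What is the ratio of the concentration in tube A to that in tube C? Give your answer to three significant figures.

Step 1: 4 mL + 16 mL = 20 mL total → factor 20/4 = 5
Step 2: 0.18 mL brought to 3550 μL → factor 3.55/0.18 = 19.722
Step 3: 0.12 mL + 7.6 mL = 7.72 mL total → factor 7.72/0.12 = 64.333
Dilution factor to tube A = 5; to tube C = 6344
[tube A]/[tube C] = (factor to tube C)/(factor to tube A) = 6344/5 = 1.27 × 10^3

1.27 × 10^3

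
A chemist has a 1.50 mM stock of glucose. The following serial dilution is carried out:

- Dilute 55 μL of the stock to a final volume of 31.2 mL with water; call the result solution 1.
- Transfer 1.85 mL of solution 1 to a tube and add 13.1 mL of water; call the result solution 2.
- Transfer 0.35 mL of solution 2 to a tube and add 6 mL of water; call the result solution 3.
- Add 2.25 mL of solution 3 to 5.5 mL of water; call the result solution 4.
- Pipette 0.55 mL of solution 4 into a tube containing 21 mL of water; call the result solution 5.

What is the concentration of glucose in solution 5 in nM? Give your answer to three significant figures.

Step 1: 55 μL brought to 31.2 mL → factor 31200/55 = 567.27
Step 2: 1.85 mL + 13.1 mL = 14.95 mL total → factor 14.95/1.85 = 8.0811
Step 3: 0.35 mL + 6 mL = 6.35 mL total → factor 6.35/0.35 = 18.143
Step 4: 2.25 mL + 5.5 mL = 7.75 mL total → factor 7.75/2.25 = 3.4444
Step 5: 0.55 mL + 21 mL = 21.55 mL total → factor 21.55/0.55 = 39.182
Overall dilution factor = 567.27 × 8.0811 × 18.143 × 3.4444 × 39.182 = 1.1225 × 10^7
Final = 1.50 mM / 1.1225 × 10^7 = 1.336 × 10^-7 mM = 0.134 nM

0.134 nM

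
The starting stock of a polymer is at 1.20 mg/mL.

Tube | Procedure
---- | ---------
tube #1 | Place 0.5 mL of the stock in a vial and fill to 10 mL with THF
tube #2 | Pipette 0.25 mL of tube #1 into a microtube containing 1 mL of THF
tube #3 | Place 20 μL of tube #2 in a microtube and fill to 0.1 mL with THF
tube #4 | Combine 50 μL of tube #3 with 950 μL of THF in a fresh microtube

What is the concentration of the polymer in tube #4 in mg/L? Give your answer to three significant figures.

Step 1: 0.5 mL brought to 10 mL → factor 10/0.5 = 20
Step 2: 0.25 mL + 1 mL = 1.25 mL total → factor 1.25/0.25 = 5
Step 3: 20 μL brought to 0.1 mL → factor 100/20 = 5
Step 4: 50 μL + 950 μL = 1000 μL total → factor 1000/50 = 20
Overall dilution factor = 20 × 5 × 5 × 20 = 10000
Final = 1.20 mg/mL / 10000 = 0.0001200 mg/mL = 0.120 mg/L

0.120 mg/L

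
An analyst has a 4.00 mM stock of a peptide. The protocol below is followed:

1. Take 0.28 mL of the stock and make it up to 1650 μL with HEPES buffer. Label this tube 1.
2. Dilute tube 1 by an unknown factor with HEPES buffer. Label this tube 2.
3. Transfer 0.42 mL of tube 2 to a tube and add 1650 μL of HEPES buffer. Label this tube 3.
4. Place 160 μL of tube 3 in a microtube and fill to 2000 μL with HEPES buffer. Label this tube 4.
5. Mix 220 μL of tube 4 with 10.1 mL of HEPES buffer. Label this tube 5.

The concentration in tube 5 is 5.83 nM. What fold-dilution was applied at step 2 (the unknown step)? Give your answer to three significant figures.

Step 1: 0.28 mL brought to 1650 μL → factor 1.65/0.28 = 5.8929
Step 2: unknown factor x
Step 3: 0.42 mL + 1650 μL = 2.07 mL total → factor 2.07/0.42 = 4.9286
Step 4: 160 μL brought to 2000 μL → factor 2000/160 = 12.5
Step 5: 220 μL + 10.1 mL = 10320 μL total → factor 10320/220 = 46.909
Product of known-step factors = 17030
Overall factor = 4.00 mM / (5.83 nM) = 6.8611 × 10^5
x = 6.8611 × 10^5 / 17030 = 40.3

40.3-fold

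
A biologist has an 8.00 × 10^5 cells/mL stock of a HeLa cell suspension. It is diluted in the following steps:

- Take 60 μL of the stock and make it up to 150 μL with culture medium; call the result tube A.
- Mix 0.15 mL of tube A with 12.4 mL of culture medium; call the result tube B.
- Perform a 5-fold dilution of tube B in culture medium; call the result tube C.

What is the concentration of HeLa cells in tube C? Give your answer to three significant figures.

Step 1: 60 μL brought to 150 μL → factor 150/60 = 2.5
Step 2: 0.15 mL + 12.4 mL = 12.55 mL total → factor 12.55/0.15 = 83.667
Step 3: 5-fold → factor 5
Overall dilution factor = 2.5 × 83.667 × 5 = 1045.8
Final = 8.00 × 10^5 cells/mL / 1045.8 = 765 cells/mL

765 cells/mL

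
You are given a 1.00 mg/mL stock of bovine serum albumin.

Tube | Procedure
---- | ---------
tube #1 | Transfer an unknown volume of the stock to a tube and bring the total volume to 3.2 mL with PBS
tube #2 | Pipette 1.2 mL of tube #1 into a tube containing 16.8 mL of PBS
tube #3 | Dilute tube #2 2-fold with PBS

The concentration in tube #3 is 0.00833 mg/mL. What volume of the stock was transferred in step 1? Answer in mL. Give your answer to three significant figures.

0.800 mL

Step 1: v brought to 3.2 mL → factor = 3.2 mL/v
Step 2: 1.2 mL + 16.8 mL = 18 mL total → factor 18/1.2 = 15
Step 3: 2-fold → factor 2
Product of known-step factors = 30
Overall factor = 1.00 mg/mL / (0.00833 mg/mL) = 120.05
Step-1 factor = 120.05 / 30 = 4.0016
v = 3.2 mL / 4.0016 = 0.800 mL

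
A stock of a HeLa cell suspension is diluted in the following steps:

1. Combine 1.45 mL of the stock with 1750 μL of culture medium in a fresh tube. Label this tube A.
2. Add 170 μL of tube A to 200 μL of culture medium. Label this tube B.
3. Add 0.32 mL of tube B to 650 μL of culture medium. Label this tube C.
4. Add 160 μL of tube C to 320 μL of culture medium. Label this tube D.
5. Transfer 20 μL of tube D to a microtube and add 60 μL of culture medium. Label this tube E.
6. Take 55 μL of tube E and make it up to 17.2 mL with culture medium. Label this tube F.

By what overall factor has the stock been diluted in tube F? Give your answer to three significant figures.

Step 1: 1.45 mL + 1750 μL = 3.2 mL total → factor 3.2/1.45 = 2.2069
Step 2: 170 μL + 200 μL = 370 μL total → factor 370/170 = 2.1765
Step 3: 0.32 mL + 650 μL = 0.97 mL total → factor 0.97/0.32 = 3.0312
Step 4: 160 μL + 320 μL = 480 μL total → factor 480/160 = 3
Step 5: 20 μL + 60 μL = 80 μL total → factor 80/20 = 4
Step 6: 55 μL brought to 17.2 mL → factor 17200/55 = 312.73
Overall dilution factor = 2.2069 × 2.1765 × 3.0312 × 3 × 4 × 312.73 = 54639

5.46 × 10^4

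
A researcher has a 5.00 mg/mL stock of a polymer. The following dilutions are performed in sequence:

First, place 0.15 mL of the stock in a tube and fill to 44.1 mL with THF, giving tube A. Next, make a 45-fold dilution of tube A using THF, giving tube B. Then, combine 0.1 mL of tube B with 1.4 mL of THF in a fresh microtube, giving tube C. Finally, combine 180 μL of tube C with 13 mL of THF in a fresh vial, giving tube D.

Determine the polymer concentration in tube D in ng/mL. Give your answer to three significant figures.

0.344 ng/mL

Step 1: 0.15 mL brought to 44.1 mL → factor 44.1/0.15 = 294
Step 2: 45-fold → factor 45
Step 3: 0.1 mL + 1.4 mL = 1.5 mL total → factor 1.5/0.1 = 15
Step 4: 180 μL + 13 mL = 13180 μL total → factor 13180/180 = 73.222
Overall dilution factor = 294 × 45 × 15 × 73.222 = 1.4531 × 10^7
Final = 5.00 mg/mL / 1.4531 × 10^7 = 3.441 × 10^-7 mg/mL = 0.344 ng/mL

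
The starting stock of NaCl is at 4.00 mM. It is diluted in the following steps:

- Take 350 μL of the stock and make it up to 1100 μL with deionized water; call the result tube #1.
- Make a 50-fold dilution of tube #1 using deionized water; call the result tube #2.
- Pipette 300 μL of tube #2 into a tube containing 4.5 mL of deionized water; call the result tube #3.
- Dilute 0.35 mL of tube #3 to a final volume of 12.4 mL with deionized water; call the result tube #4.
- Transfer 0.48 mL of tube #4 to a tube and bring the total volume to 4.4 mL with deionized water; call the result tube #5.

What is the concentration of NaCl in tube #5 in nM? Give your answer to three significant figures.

4.90 nM

Step 1: 350 μL brought to 1100 μL → factor 1100/350 = 3.1429
Step 2: 50-fold → factor 50
Step 3: 300 μL + 4.5 mL = 4800 μL total → factor 4800/300 = 16
Step 4: 0.35 mL brought to 12.4 mL → factor 12.4/0.35 = 35.429
Step 5: 0.48 mL brought to 4.4 mL → factor 4.4/0.48 = 9.1667
Overall dilution factor = 3.1429 × 50 × 16 × 35.429 × 9.1667 = 8.1654 × 10^5
Final = 4.00 mM / 8.1654 × 10^5 = 4.899 × 10^-6 mM = 4.90 nM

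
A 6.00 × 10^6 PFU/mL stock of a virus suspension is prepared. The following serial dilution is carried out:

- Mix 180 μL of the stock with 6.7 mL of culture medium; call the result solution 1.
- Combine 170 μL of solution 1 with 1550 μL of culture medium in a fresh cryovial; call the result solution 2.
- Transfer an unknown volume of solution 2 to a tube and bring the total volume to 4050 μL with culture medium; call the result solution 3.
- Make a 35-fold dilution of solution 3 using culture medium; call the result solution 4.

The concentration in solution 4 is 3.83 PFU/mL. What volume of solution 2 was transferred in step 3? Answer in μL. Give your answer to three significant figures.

35.0 μL

Step 1: 180 μL + 6.7 mL = 6880 μL total → factor 6880/180 = 38.222
Step 2: 170 μL + 1550 μL = 1720 μL total → factor 1720/170 = 10.118
Step 3: v brought to 4050 μL → factor = 4050 μL/v
Step 4: 35-fold → factor 35
Product of known-step factors = 13535
Overall factor = 6.00 × 10^6 PFU/mL / (3.83 PFU/mL) = 1.5666 × 10^6
Step-3 factor = 1.5666 × 10^6 / 13535 = 115.74
v = 4050 μL / 115.74 = 35.0 μL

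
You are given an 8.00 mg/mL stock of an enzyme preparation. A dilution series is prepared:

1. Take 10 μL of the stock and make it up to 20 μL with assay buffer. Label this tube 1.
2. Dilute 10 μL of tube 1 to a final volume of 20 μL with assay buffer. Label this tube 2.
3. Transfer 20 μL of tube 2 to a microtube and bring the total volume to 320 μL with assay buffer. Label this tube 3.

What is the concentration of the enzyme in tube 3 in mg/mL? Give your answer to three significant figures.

Step 1: 10 μL brought to 20 μL → factor 20/10 = 2
Step 2: 10 μL brought to 20 μL → factor 20/10 = 2
Step 3: 20 μL brought to 320 μL → factor 320/20 = 16
Overall dilution factor = 2 × 2 × 16 = 64
Final = 8.00 mg/mL / 64 = 0.125 mg/mL

0.125 mg/mL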